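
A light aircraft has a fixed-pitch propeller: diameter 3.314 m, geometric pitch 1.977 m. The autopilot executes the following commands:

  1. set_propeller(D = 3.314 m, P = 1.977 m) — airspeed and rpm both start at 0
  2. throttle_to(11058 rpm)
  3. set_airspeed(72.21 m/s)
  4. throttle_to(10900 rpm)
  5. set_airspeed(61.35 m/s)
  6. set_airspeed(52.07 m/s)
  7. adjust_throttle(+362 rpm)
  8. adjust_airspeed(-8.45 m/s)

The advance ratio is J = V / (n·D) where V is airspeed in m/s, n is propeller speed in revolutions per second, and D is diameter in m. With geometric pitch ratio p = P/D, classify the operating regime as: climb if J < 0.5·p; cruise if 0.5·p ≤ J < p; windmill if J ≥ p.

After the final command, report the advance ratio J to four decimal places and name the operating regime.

set_propeller: D = 3.314 m, P = 1.977 m (p = P/D = 0.596560); state ← (V=0, rpm=0)
throttle_to(11058): rpm ← 11058
set_airspeed(72.21): V ← 72.21 m/s
throttle_to(10900): rpm ← 10900
set_airspeed(61.35): V ← 61.35 m/s
set_airspeed(52.07): V ← 52.07 m/s
adjust_throttle(+362): rpm ← 10900 +362 = 11262
adjust_airspeed(-8.45): V ← 52.07 -8.45 = 43.62 m/s
final state: V = 43.62 m/s, rpm = 11262 → n = rpm/60 = 187.700000 rev/s
J = V / (n·D) = 43.62 / (187.700000 × 3.314) = 0.070124
regime bands: climb J<0.2983 | cruise [0.2983, 0.5966) | windmill J≥0.5966
J = 0.0701 → climb

J = 0.0701, regime = climb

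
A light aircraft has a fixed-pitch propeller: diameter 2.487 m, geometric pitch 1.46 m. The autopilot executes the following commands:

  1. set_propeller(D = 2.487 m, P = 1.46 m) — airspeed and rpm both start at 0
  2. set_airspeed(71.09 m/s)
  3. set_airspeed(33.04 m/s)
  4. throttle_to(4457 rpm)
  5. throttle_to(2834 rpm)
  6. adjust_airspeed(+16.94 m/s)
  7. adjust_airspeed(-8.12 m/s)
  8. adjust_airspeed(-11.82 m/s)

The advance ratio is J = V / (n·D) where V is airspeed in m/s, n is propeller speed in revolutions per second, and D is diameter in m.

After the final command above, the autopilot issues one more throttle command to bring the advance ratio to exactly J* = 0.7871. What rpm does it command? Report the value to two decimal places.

set_propeller: D = 2.487 m, P = 1.46 m (p = P/D = 0.587053); state ← (V=0, rpm=0)
set_airspeed(71.09): V ← 71.09 m/s
set_airspeed(33.04): V ← 33.04 m/s
throttle_to(4457): rpm ← 4457
throttle_to(2834): rpm ← 2834
adjust_airspeed(+16.94): V ← 33.04 +16.94 = 49.98 m/s
adjust_airspeed(-8.12): V ← 49.98 -8.12 = 41.86 m/s
adjust_airspeed(-11.82): V ← 41.86 -11.82 = 30.04 m/s
final state: V = 30.04 m/s, rpm = 2834 → n = rpm/60 = 47.233333 rev/s
target J* = 0.7871; solve J* = V/(n·D) for n: n = V/(J*·D) = 30.04/(0.7871 × 2.487) = 15.345966 rev/s
rpm = 60·n = 920.757958

rpm = 920.76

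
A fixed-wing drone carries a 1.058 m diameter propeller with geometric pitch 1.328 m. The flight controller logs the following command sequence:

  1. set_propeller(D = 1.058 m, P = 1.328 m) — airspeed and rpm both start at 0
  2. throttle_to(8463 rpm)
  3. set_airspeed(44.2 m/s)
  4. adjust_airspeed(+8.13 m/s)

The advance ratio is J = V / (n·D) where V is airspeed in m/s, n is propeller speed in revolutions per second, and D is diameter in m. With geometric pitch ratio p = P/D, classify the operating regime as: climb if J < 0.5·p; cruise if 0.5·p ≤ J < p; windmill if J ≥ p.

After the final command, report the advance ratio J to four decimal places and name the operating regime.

J = 0.3507, regime = climb

set_propeller: D = 1.058 m, P = 1.328 m (p = P/D = 1.255198); state ← (V=0, rpm=0)
throttle_to(8463): rpm ← 8463
set_airspeed(44.2): V ← 44.2 m/s
adjust_airspeed(+8.13): V ← 44.2 +8.13 = 52.33 m/s
final state: V = 52.33 m/s, rpm = 8463 → n = rpm/60 = 141.050000 rev/s
J = V / (n·D) = 52.33 / (141.050000 × 1.058) = 0.350665
regime bands: climb J<0.6276 | cruise [0.6276, 1.2552) | windmill J≥1.2552
J = 0.3507 → climb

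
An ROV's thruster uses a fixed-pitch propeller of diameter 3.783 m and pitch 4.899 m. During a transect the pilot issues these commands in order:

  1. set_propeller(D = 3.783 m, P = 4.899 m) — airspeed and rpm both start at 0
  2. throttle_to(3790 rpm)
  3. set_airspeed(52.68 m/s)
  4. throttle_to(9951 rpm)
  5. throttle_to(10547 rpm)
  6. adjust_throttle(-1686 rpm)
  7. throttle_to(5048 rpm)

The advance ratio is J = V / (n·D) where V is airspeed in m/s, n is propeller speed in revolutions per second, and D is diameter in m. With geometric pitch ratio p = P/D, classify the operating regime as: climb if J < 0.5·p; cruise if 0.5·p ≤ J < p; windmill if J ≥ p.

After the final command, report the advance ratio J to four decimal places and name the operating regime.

set_propeller: D = 3.783 m, P = 4.899 m (p = P/D = 1.295004); state ← (V=0, rpm=0)
throttle_to(3790): rpm ← 3790
set_airspeed(52.68): V ← 52.68 m/s
throttle_to(9951): rpm ← 9951
throttle_to(10547): rpm ← 10547
adjust_throttle(-1686): rpm ← 10547 -1686 = 8861
throttle_to(5048): rpm ← 5048
final state: V = 52.68 m/s, rpm = 5048 → n = rpm/60 = 84.133333 rev/s
J = V / (n·D) = 52.68 / (84.133333 × 3.783) = 0.165517
regime bands: climb J<0.6475 | cruise [0.6475, 1.2950) | windmill J≥1.2950
J = 0.1655 → climb

J = 0.1655, regime = climb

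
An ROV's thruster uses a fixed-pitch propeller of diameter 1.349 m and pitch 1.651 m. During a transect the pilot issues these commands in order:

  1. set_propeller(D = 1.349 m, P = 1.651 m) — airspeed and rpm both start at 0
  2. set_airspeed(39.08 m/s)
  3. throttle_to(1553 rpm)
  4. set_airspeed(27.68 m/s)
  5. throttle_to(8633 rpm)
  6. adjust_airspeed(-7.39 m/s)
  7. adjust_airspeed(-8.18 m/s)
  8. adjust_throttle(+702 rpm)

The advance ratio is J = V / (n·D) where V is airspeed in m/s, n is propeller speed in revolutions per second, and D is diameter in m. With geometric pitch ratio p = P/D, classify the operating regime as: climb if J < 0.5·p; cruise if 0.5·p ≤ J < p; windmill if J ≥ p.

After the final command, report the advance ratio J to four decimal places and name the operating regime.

set_propeller: D = 1.349 m, P = 1.651 m (p = P/D = 1.223870); state ← (V=0, rpm=0)
set_airspeed(39.08): V ← 39.08 m/s
throttle_to(1553): rpm ← 1553
set_airspeed(27.68): V ← 27.68 m/s
throttle_to(8633): rpm ← 8633
adjust_airspeed(-7.39): V ← 27.68 -7.39 = 20.29 m/s
adjust_airspeed(-8.18): V ← 20.29 -8.18 = 12.11 m/s
adjust_throttle(+702): rpm ← 8633 +702 = 9335
final state: V = 12.11 m/s, rpm = 9335 → n = rpm/60 = 155.583333 rev/s
J = V / (n·D) = 12.11 / (155.583333 × 1.349) = 0.057699
regime bands: climb J<0.6119 | cruise [0.6119, 1.2239) | windmill J≥1.2239
J = 0.0577 → climb

J = 0.0577, regime = climb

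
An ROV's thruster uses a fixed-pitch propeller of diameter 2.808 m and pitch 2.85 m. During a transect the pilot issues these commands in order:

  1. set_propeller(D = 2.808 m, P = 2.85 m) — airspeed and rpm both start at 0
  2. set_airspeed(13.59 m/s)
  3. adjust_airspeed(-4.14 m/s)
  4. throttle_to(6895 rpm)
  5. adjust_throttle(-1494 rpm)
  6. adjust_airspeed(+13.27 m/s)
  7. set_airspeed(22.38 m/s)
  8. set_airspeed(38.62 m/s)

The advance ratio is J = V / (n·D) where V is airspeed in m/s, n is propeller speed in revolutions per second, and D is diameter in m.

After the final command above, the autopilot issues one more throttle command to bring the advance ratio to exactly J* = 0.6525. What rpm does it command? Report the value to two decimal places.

rpm = 1264.70

set_propeller: D = 2.808 m, P = 2.85 m (p = P/D = 1.014957); state ← (V=0, rpm=0)
set_airspeed(13.59): V ← 13.59 m/s
adjust_airspeed(-4.14): V ← 13.59 -4.14 = 9.45 m/s
throttle_to(6895): rpm ← 6895
adjust_throttle(-1494): rpm ← 6895 -1494 = 5401
adjust_airspeed(+13.27): V ← 9.45 +13.27 = 22.72 m/s
set_airspeed(22.38): V ← 22.38 m/s
set_airspeed(38.62): V ← 38.62 m/s
final state: V = 38.62 m/s, rpm = 5401 → n = rpm/60 = 90.016667 rev/s
target J* = 0.6525; solve J* = V/(n·D) for n: n = V/(J*·D) = 38.62/(0.6525 × 2.808) = 21.078255 rev/s
rpm = 60·n = 1264.695288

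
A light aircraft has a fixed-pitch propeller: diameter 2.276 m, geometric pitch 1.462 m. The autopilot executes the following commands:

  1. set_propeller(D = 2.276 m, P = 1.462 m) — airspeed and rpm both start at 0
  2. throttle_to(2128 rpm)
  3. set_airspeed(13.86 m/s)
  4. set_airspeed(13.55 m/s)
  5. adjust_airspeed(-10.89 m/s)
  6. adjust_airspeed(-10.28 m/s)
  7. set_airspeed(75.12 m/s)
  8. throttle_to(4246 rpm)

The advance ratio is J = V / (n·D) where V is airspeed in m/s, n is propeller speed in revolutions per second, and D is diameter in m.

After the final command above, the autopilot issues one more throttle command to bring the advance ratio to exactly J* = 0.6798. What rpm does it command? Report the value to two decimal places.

rpm = 2913.09

set_propeller: D = 2.276 m, P = 1.462 m (p = P/D = 0.642355); state ← (V=0, rpm=0)
throttle_to(2128): rpm ← 2128
set_airspeed(13.86): V ← 13.86 m/s
set_airspeed(13.55): V ← 13.55 m/s
adjust_airspeed(-10.89): V ← 13.55 -10.89 = 2.66 m/s
adjust_airspeed(-10.28): V ← 2.66 -10.28 = -7.62 m/s
set_airspeed(75.12): V ← 75.12 m/s
throttle_to(4246): rpm ← 4246
final state: V = 75.12 m/s, rpm = 4246 → n = rpm/60 = 70.766667 rev/s
target J* = 0.6798; solve J* = V/(n·D) for n: n = V/(J*·D) = 75.12/(0.6798 × 2.276) = 48.551445 rev/s
rpm = 60·n = 2913.086709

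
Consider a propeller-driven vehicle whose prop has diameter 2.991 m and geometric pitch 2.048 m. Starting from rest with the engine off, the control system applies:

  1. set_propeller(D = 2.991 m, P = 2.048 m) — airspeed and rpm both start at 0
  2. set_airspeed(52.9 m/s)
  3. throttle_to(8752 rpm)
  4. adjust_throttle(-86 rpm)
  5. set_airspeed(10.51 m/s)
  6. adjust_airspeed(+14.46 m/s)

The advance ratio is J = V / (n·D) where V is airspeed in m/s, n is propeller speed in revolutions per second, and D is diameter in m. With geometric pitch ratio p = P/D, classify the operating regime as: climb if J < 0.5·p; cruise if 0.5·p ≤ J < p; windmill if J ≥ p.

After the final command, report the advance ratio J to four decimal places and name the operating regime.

J = 0.0578, regime = climb

set_propeller: D = 2.991 m, P = 2.048 m (p = P/D = 0.684721); state ← (V=0, rpm=0)
set_airspeed(52.9): V ← 52.9 m/s
throttle_to(8752): rpm ← 8752
adjust_throttle(-86): rpm ← 8752 -86 = 8666
set_airspeed(10.51): V ← 10.51 m/s
adjust_airspeed(+14.46): V ← 10.51 +14.46 = 24.97 m/s
final state: V = 24.97 m/s, rpm = 8666 → n = rpm/60 = 144.433333 rev/s
J = V / (n·D) = 24.97 / (144.433333 × 2.991) = 0.057801
regime bands: climb J<0.3424 | cruise [0.3424, 0.6847) | windmill J≥0.6847
J = 0.0578 → climb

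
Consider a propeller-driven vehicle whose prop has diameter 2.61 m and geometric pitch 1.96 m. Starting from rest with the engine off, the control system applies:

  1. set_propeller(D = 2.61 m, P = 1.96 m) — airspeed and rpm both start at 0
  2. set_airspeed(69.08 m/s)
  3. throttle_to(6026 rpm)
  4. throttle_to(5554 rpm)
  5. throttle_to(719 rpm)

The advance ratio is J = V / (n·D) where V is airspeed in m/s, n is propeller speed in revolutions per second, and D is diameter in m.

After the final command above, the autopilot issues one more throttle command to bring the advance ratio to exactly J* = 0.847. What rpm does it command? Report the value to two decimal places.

set_propeller: D = 2.61 m, P = 1.96 m (p = P/D = 0.750958); state ← (V=0, rpm=0)
set_airspeed(69.08): V ← 69.08 m/s
throttle_to(6026): rpm ← 6026
throttle_to(5554): rpm ← 5554
throttle_to(719): rpm ← 719
final state: V = 69.08 m/s, rpm = 719 → n = rpm/60 = 11.983333 rev/s
target J* = 0.847; solve J* = V/(n·D) for n: n = V/(J*·D) = 69.08/(0.847 × 2.61) = 31.248445 rev/s
rpm = 60·n = 1874.906702

rpm = 1874.91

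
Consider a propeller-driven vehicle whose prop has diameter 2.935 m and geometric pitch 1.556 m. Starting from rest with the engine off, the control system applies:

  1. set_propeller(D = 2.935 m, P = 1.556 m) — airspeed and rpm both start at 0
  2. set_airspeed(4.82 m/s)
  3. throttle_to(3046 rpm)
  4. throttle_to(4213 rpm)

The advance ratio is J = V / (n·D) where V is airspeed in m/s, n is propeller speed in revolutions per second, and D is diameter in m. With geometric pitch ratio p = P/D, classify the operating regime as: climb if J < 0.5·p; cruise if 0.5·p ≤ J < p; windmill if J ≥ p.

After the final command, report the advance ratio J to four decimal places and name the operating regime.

set_propeller: D = 2.935 m, P = 1.556 m (p = P/D = 0.530153); state ← (V=0, rpm=0)
set_airspeed(4.82): V ← 4.82 m/s
throttle_to(3046): rpm ← 3046
throttle_to(4213): rpm ← 4213
final state: V = 4.82 m/s, rpm = 4213 → n = rpm/60 = 70.216667 rev/s
J = V / (n·D) = 4.82 / (70.216667 × 2.935) = 0.023388
regime bands: climb J<0.2651 | cruise [0.2651, 0.5302) | windmill J≥0.5302
J = 0.0234 → climb

J = 0.0234, regime = climb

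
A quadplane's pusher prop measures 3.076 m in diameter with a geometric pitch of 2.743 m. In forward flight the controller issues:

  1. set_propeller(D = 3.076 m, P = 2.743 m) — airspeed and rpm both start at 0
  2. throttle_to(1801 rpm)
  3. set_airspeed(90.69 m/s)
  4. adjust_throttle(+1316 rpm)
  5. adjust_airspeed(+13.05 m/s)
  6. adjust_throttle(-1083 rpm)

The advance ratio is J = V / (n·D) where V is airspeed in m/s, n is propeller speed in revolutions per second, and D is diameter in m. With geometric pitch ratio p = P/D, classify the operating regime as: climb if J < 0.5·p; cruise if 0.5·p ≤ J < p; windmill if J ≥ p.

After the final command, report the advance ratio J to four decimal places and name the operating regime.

set_propeller: D = 3.076 m, P = 2.743 m (p = P/D = 0.891743); state ← (V=0, rpm=0)
throttle_to(1801): rpm ← 1801
set_airspeed(90.69): V ← 90.69 m/s
adjust_throttle(+1316): rpm ← 1801 +1316 = 3117
adjust_airspeed(+13.05): V ← 90.69 +13.05 = 103.74 m/s
adjust_throttle(-1083): rpm ← 3117 -1083 = 2034
final state: V = 103.74 m/s, rpm = 2034 → n = rpm/60 = 33.900000 rev/s
J = V / (n·D) = 103.74 / (33.900000 × 3.076) = 0.994856
regime bands: climb J<0.4459 | cruise [0.4459, 0.8917) | windmill J≥0.8917
J = 0.9949 → windmill

J = 0.9949, regime = windmill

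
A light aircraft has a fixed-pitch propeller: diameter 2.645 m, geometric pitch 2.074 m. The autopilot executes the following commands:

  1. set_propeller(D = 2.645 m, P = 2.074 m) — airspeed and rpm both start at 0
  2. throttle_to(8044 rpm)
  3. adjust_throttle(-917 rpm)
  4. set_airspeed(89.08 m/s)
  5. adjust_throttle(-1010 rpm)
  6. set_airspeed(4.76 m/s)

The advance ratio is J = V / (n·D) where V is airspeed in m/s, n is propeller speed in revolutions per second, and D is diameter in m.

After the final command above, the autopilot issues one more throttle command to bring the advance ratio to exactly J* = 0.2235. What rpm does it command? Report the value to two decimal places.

set_propeller: D = 2.645 m, P = 2.074 m (p = P/D = 0.784121); state ← (V=0, rpm=0)
throttle_to(8044): rpm ← 8044
adjust_throttle(-917): rpm ← 8044 -917 = 7127
set_airspeed(89.08): V ← 89.08 m/s
adjust_throttle(-1010): rpm ← 7127 -1010 = 6117
set_airspeed(4.76): V ← 4.76 m/s
final state: V = 4.76 m/s, rpm = 6117 → n = rpm/60 = 101.950000 rev/s
target J* = 0.2235; solve J* = V/(n·D) for n: n = V/(J*·D) = 4.76/(0.2235 × 2.645) = 8.052000 rev/s
rpm = 60·n = 483.119981

rpm = 483.12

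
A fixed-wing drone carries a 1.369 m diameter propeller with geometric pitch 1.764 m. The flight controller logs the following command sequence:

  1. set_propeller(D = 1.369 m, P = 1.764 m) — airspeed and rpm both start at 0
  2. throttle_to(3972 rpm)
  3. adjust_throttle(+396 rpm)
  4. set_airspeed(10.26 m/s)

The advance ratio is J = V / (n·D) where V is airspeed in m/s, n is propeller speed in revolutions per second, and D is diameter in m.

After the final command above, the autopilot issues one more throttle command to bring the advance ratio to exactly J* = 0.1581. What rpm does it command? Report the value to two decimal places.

set_propeller: D = 1.369 m, P = 1.764 m (p = P/D = 1.288532); state ← (V=0, rpm=0)
throttle_to(3972): rpm ← 3972
adjust_throttle(+396): rpm ← 3972 +396 = 4368
set_airspeed(10.26): V ← 10.26 m/s
final state: V = 10.26 m/s, rpm = 4368 → n = rpm/60 = 72.800000 rev/s
target J* = 0.1581; solve J* = V/(n·D) for n: n = V/(J*·D) = 10.26/(0.1581 × 1.369) = 47.403678 rev/s
rpm = 60·n = 2844.220702

rpm = 2844.22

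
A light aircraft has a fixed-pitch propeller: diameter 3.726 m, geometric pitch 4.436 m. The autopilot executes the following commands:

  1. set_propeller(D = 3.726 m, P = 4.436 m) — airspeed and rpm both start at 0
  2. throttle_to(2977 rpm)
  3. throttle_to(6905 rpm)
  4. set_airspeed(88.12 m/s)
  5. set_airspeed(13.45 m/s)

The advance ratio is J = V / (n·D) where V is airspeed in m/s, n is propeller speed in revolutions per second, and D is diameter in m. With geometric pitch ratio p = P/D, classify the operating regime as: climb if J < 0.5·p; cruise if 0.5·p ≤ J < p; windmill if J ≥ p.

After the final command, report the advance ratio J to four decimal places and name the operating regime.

J = 0.0314, regime = climb

set_propeller: D = 3.726 m, P = 4.436 m (p = P/D = 1.190553); state ← (V=0, rpm=0)
throttle_to(2977): rpm ← 2977
throttle_to(6905): rpm ← 6905
set_airspeed(88.12): V ← 88.12 m/s
set_airspeed(13.45): V ← 13.45 m/s
final state: V = 13.45 m/s, rpm = 6905 → n = rpm/60 = 115.083333 rev/s
J = V / (n·D) = 13.45 / (115.083333 × 3.726) = 0.031367
regime bands: climb J<0.5953 | cruise [0.5953, 1.1906) | windmill J≥1.1906
J = 0.0314 → climb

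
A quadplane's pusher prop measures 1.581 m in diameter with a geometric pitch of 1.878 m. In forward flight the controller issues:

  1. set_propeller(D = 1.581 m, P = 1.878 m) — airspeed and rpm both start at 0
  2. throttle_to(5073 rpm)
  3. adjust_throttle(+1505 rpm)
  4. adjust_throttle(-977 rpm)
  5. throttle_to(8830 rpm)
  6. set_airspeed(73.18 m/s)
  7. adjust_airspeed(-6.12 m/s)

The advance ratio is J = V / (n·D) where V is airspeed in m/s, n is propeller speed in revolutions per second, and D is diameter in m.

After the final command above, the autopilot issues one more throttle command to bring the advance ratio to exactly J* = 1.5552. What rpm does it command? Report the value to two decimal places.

rpm = 1636.43

set_propeller: D = 1.581 m, P = 1.878 m (p = P/D = 1.187856); state ← (V=0, rpm=0)
throttle_to(5073): rpm ← 5073
adjust_throttle(+1505): rpm ← 5073 +1505 = 6578
adjust_throttle(-977): rpm ← 6578 -977 = 5601
throttle_to(8830): rpm ← 8830
set_airspeed(73.18): V ← 73.18 m/s
adjust_airspeed(-6.12): V ← 73.18 -6.12 = 67.06 m/s
final state: V = 67.06 m/s, rpm = 8830 → n = rpm/60 = 147.166667 rev/s
target J* = 1.5552; solve J* = V/(n·D) for n: n = V/(J*·D) = 67.06/(1.5552 × 1.581) = 27.273786 rev/s
rpm = 60·n = 1636.427171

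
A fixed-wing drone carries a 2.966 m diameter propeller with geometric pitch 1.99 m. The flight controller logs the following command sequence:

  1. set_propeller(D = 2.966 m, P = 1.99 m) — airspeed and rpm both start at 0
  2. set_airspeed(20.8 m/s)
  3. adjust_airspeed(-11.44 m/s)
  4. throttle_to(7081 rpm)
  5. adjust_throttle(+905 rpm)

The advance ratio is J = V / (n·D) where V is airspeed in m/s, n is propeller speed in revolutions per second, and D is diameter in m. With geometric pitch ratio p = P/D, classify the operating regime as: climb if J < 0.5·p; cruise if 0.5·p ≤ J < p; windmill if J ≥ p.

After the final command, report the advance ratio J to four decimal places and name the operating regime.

set_propeller: D = 2.966 m, P = 1.99 m (p = P/D = 0.670937); state ← (V=0, rpm=0)
set_airspeed(20.8): V ← 20.8 m/s
adjust_airspeed(-11.44): V ← 20.8 -11.44 = 9.36 m/s
throttle_to(7081): rpm ← 7081
adjust_throttle(+905): rpm ← 7081 +905 = 7986
final state: V = 9.36 m/s, rpm = 7986 → n = rpm/60 = 133.100000 rev/s
J = V / (n·D) = 9.36 / (133.100000 × 2.966) = 0.023710
regime bands: climb J<0.3355 | cruise [0.3355, 0.6709) | windmill J≥0.6709
J = 0.0237 → climb

J = 0.0237, regime = climb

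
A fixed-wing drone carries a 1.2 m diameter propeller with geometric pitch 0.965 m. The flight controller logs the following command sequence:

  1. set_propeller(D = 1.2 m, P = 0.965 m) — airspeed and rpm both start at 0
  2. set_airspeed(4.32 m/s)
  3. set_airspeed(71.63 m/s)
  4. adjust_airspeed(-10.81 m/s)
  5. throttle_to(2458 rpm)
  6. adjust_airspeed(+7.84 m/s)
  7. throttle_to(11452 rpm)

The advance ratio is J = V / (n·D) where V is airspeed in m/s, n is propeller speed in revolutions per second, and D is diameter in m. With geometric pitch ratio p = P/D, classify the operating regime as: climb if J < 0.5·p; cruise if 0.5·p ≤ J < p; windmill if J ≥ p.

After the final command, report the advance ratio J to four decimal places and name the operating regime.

set_propeller: D = 1.2 m, P = 0.965 m (p = P/D = 0.804167); state ← (V=0, rpm=0)
set_airspeed(4.32): V ← 4.32 m/s
set_airspeed(71.63): V ← 71.63 m/s
adjust_airspeed(-10.81): V ← 71.63 -10.81 = 60.82 m/s
throttle_to(2458): rpm ← 2458
adjust_airspeed(+7.84): V ← 60.82 +7.84 = 68.66 m/s
throttle_to(11452): rpm ← 11452
final state: V = 68.66 m/s, rpm = 11452 → n = rpm/60 = 190.866667 rev/s
J = V / (n·D) = 68.66 / (190.866667 × 1.2) = 0.299773
regime bands: climb J<0.4021 | cruise [0.4021, 0.8042) | windmill J≥0.8042
J = 0.2998 → climb

J = 0.2998, regime = climb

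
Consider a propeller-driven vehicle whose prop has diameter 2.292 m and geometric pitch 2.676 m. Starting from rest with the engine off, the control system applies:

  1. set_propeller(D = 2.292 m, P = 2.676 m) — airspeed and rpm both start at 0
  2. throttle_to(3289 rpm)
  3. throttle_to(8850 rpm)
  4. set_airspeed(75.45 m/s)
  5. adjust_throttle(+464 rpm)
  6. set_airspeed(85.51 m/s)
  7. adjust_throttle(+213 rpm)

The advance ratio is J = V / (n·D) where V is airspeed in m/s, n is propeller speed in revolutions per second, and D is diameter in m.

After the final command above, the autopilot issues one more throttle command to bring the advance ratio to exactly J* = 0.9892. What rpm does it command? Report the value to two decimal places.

set_propeller: D = 2.292 m, P = 2.676 m (p = P/D = 1.167539); state ← (V=0, rpm=0)
throttle_to(3289): rpm ← 3289
throttle_to(8850): rpm ← 8850
set_airspeed(75.45): V ← 75.45 m/s
adjust_throttle(+464): rpm ← 8850 +464 = 9314
set_airspeed(85.51): V ← 85.51 m/s
adjust_throttle(+213): rpm ← 9314 +213 = 9527
final state: V = 85.51 m/s, rpm = 9527 → n = rpm/60 = 158.783333 rev/s
target J* = 0.9892; solve J* = V/(n·D) for n: n = V/(J*·D) = 85.51/(0.9892 × 2.292) = 37.715354 rev/s
rpm = 60·n = 2262.921225

rpm = 2262.92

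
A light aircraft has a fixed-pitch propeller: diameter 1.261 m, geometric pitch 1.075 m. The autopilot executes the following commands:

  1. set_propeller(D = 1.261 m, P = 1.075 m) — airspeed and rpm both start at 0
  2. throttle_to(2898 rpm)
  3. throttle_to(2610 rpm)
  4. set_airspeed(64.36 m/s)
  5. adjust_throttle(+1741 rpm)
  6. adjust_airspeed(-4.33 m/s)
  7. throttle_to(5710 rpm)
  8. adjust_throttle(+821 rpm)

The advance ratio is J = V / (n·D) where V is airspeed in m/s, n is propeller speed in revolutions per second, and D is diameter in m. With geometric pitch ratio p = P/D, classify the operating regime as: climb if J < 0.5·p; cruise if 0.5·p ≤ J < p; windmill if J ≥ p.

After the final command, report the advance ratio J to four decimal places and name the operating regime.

set_propeller: D = 1.261 m, P = 1.075 m (p = P/D = 0.852498); state ← (V=0, rpm=0)
throttle_to(2898): rpm ← 2898
throttle_to(2610): rpm ← 2610
set_airspeed(64.36): V ← 64.36 m/s
adjust_throttle(+1741): rpm ← 2610 +1741 = 4351
adjust_airspeed(-4.33): V ← 64.36 -4.33 = 60.03 m/s
throttle_to(5710): rpm ← 5710
adjust_throttle(+821): rpm ← 5710 +821 = 6531
final state: V = 60.03 m/s, rpm = 6531 → n = rpm/60 = 108.850000 rev/s
J = V / (n·D) = 60.03 / (108.850000 × 1.261) = 0.437346
regime bands: climb J<0.4262 | cruise [0.4262, 0.8525) | windmill J≥0.8525
J = 0.4373 → cruise

J = 0.4373, regime = cruise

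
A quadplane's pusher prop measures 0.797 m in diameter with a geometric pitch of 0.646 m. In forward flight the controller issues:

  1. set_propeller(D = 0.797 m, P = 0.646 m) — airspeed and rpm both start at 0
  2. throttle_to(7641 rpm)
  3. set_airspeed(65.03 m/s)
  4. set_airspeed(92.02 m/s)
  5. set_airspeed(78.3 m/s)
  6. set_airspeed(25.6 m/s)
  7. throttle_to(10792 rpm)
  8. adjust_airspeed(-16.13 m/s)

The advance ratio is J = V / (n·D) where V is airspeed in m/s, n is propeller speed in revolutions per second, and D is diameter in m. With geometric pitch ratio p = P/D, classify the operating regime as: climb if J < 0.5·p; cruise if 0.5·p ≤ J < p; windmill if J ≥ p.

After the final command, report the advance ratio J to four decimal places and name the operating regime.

J = 0.0661, regime = climb

set_propeller: D = 0.797 m, P = 0.646 m (p = P/D = 0.810540); state ← (V=0, rpm=0)
throttle_to(7641): rpm ← 7641
set_airspeed(65.03): V ← 65.03 m/s
set_airspeed(92.02): V ← 92.02 m/s
set_airspeed(78.3): V ← 78.3 m/s
set_airspeed(25.6): V ← 25.6 m/s
throttle_to(10792): rpm ← 10792
adjust_airspeed(-16.13): V ← 25.6 -16.13 = 9.47 m/s
final state: V = 9.47 m/s, rpm = 10792 → n = rpm/60 = 179.866667 rev/s
J = V / (n·D) = 9.47 / (179.866667 × 0.797) = 0.066060
regime bands: climb J<0.4053 | cruise [0.4053, 0.8105) | windmill J≥0.8105
J = 0.0661 → climb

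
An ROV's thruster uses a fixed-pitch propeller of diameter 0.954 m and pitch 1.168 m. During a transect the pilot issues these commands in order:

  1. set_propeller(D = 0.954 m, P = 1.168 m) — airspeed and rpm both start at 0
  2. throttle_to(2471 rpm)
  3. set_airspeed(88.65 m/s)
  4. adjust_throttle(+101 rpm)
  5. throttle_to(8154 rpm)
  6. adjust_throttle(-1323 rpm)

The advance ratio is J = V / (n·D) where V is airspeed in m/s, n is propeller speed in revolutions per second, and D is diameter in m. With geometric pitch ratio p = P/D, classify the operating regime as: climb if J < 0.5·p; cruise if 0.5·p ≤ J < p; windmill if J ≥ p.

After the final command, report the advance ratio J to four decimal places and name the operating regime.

set_propeller: D = 0.954 m, P = 1.168 m (p = P/D = 1.224319); state ← (V=0, rpm=0)
throttle_to(2471): rpm ← 2471
set_airspeed(88.65): V ← 88.65 m/s
adjust_throttle(+101): rpm ← 2471 +101 = 2572
throttle_to(8154): rpm ← 8154
adjust_throttle(-1323): rpm ← 8154 -1323 = 6831
final state: V = 88.65 m/s, rpm = 6831 → n = rpm/60 = 113.850000 rev/s
J = V / (n·D) = 88.65 / (113.850000 × 0.954) = 0.816201
regime bands: climb J<0.6122 | cruise [0.6122, 1.2243) | windmill J≥1.2243
J = 0.8162 → cruise

J = 0.8162, regime = cruise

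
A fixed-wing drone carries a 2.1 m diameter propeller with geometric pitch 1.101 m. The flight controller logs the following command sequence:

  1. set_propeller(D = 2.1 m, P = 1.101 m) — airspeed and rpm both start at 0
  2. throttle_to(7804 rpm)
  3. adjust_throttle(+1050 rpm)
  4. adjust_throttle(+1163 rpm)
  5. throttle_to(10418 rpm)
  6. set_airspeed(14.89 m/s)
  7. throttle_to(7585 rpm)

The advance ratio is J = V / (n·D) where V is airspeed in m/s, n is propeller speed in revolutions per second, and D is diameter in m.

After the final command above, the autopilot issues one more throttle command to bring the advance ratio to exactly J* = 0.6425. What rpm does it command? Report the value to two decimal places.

rpm = 662.15

set_propeller: D = 2.1 m, P = 1.101 m (p = P/D = 0.524286); state ← (V=0, rpm=0)
throttle_to(7804): rpm ← 7804
adjust_throttle(+1050): rpm ← 7804 +1050 = 8854
adjust_throttle(+1163): rpm ← 8854 +1163 = 10017
throttle_to(10418): rpm ← 10418
set_airspeed(14.89): V ← 14.89 m/s
throttle_to(7585): rpm ← 7585
final state: V = 14.89 m/s, rpm = 7585 → n = rpm/60 = 126.416667 rev/s
target J* = 0.6425; solve J* = V/(n·D) for n: n = V/(J*·D) = 14.89/(0.6425 × 2.1) = 11.035761 rev/s
rpm = 60·n = 662.145636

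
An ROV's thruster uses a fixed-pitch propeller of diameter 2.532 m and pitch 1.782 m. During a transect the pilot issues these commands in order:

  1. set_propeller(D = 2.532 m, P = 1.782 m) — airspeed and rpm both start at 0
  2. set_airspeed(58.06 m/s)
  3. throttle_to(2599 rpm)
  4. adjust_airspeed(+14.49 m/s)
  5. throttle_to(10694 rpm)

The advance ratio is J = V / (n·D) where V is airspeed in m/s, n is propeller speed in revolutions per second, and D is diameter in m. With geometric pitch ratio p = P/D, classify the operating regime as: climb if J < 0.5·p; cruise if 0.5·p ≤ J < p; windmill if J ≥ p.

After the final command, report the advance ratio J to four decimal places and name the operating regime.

set_propeller: D = 2.532 m, P = 1.782 m (p = P/D = 0.703791); state ← (V=0, rpm=0)
set_airspeed(58.06): V ← 58.06 m/s
throttle_to(2599): rpm ← 2599
adjust_airspeed(+14.49): V ← 58.06 +14.49 = 72.55 m/s
throttle_to(10694): rpm ← 10694
final state: V = 72.55 m/s, rpm = 10694 → n = rpm/60 = 178.233333 rev/s
J = V / (n·D) = 72.55 / (178.233333 × 2.532) = 0.160763
regime bands: climb J<0.3519 | cruise [0.3519, 0.7038) | windmill J≥0.7038
J = 0.1608 → climb

J = 0.1608, regime = climb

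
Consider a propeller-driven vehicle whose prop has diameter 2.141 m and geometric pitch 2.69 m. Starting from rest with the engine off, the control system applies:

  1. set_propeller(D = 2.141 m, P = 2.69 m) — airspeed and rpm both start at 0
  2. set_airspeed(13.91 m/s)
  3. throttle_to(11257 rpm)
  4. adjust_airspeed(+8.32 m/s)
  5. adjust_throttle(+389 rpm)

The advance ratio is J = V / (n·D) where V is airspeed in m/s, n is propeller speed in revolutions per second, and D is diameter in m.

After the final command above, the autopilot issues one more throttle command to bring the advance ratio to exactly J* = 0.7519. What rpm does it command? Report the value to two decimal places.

rpm = 828.54

set_propeller: D = 2.141 m, P = 2.69 m (p = P/D = 1.256422); state ← (V=0, rpm=0)
set_airspeed(13.91): V ← 13.91 m/s
throttle_to(11257): rpm ← 11257
adjust_airspeed(+8.32): V ← 13.91 +8.32 = 22.23 m/s
adjust_throttle(+389): rpm ← 11257 +389 = 11646
final state: V = 22.23 m/s, rpm = 11646 → n = rpm/60 = 194.100000 rev/s
target J* = 0.7519; solve J* = V/(n·D) for n: n = V/(J*·D) = 22.23/(0.7519 × 2.141) = 13.809015 rev/s
rpm = 60·n = 828.540918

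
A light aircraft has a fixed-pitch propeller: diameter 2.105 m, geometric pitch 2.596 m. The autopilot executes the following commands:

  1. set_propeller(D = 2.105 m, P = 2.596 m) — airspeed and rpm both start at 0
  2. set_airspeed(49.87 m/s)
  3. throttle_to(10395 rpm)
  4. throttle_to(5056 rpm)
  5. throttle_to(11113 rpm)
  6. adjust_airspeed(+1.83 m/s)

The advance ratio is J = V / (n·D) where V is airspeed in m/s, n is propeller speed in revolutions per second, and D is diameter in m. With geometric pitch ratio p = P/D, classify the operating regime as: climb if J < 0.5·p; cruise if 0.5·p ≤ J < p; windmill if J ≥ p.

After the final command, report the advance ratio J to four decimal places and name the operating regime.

set_propeller: D = 2.105 m, P = 2.596 m (p = P/D = 1.233254); state ← (V=0, rpm=0)
set_airspeed(49.87): V ← 49.87 m/s
throttle_to(10395): rpm ← 10395
throttle_to(5056): rpm ← 5056
throttle_to(11113): rpm ← 11113
adjust_airspeed(+1.83): V ← 49.87 +1.83 = 51.7 m/s
final state: V = 51.7 m/s, rpm = 11113 → n = rpm/60 = 185.216667 rev/s
J = V / (n·D) = 51.7 / (185.216667 × 2.105) = 0.132605
regime bands: climb J<0.6166 | cruise [0.6166, 1.2333) | windmill J≥1.2333
J = 0.1326 → climb

J = 0.1326, regime = climb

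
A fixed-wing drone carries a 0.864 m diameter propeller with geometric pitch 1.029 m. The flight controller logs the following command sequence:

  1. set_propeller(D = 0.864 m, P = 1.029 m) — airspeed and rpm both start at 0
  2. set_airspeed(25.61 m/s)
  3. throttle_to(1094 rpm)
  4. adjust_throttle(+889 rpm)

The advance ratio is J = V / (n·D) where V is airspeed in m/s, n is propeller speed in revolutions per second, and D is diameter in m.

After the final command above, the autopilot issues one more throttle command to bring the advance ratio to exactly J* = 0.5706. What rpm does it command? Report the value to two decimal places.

set_propeller: D = 0.864 m, P = 1.029 m (p = P/D = 1.190972); state ← (V=0, rpm=0)
set_airspeed(25.61): V ← 25.61 m/s
throttle_to(1094): rpm ← 1094
adjust_throttle(+889): rpm ← 1094 +889 = 1983
final state: V = 25.61 m/s, rpm = 1983 → n = rpm/60 = 33.050000 rev/s
target J* = 0.5706; solve J* = V/(n·D) for n: n = V/(J*·D) = 25.61/(0.5706 × 0.864) = 51.947430 rev/s
rpm = 60·n = 3116.845815

rpm = 3116.85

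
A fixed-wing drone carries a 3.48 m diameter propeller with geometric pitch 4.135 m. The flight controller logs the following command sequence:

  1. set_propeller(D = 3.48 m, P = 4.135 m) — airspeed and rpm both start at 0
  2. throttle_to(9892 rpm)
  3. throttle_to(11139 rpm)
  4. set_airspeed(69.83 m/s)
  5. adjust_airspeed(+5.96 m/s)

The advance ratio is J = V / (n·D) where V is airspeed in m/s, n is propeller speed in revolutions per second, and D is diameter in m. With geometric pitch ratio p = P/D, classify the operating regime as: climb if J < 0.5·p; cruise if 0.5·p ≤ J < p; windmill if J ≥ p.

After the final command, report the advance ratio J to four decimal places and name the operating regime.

set_propeller: D = 3.48 m, P = 4.135 m (p = P/D = 1.188218); state ← (V=0, rpm=0)
throttle_to(9892): rpm ← 9892
throttle_to(11139): rpm ← 11139
set_airspeed(69.83): V ← 69.83 m/s
adjust_airspeed(+5.96): V ← 69.83 +5.96 = 75.79 m/s
final state: V = 75.79 m/s, rpm = 11139 → n = rpm/60 = 185.650000 rev/s
J = V / (n·D) = 75.79 / (185.650000 × 3.48) = 0.117311
regime bands: climb J<0.5941 | cruise [0.5941, 1.1882) | windmill J≥1.1882
J = 0.1173 → climb

J = 0.1173, regime = climb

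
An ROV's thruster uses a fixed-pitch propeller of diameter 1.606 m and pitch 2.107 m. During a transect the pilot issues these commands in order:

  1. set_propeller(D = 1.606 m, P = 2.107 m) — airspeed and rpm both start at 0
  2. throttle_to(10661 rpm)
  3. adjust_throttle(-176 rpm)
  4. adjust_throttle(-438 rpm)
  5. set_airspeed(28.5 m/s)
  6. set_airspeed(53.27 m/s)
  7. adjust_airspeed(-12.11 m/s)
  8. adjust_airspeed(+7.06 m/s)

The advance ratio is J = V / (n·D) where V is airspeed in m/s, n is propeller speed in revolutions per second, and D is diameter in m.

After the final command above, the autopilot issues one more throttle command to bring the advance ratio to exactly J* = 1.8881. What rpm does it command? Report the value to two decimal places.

set_propeller: D = 1.606 m, P = 2.107 m (p = P/D = 1.311955); state ← (V=0, rpm=0)
throttle_to(10661): rpm ← 10661
adjust_throttle(-176): rpm ← 10661 -176 = 10485
adjust_throttle(-438): rpm ← 10485 -438 = 10047
set_airspeed(28.5): V ← 28.5 m/s
set_airspeed(53.27): V ← 53.27 m/s
adjust_airspeed(-12.11): V ← 53.27 -12.11 = 41.16 m/s
adjust_airspeed(+7.06): V ← 41.16 +7.06 = 48.22 m/s
final state: V = 48.22 m/s, rpm = 10047 → n = rpm/60 = 167.450000 rev/s
target J* = 1.8881; solve J* = V/(n·D) for n: n = V/(J*·D) = 48.22/(1.8881 × 1.606) = 15.902180 rev/s
rpm = 60·n = 954.130817

rpm = 954.13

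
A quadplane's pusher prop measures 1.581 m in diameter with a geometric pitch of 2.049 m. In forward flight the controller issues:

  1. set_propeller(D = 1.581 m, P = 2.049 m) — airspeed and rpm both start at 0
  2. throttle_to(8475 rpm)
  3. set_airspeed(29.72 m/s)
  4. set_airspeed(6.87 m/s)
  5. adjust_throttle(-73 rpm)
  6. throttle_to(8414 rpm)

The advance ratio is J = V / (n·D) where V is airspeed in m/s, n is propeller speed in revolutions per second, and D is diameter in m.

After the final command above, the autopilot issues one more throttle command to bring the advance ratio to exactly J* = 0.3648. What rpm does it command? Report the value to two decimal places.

rpm = 714.70

set_propeller: D = 1.581 m, P = 2.049 m (p = P/D = 1.296015); state ← (V=0, rpm=0)
throttle_to(8475): rpm ← 8475
set_airspeed(29.72): V ← 29.72 m/s
set_airspeed(6.87): V ← 6.87 m/s
adjust_throttle(-73): rpm ← 8475 -73 = 8402
throttle_to(8414): rpm ← 8414
final state: V = 6.87 m/s, rpm = 8414 → n = rpm/60 = 140.233333 rev/s
target J* = 0.3648; solve J* = V/(n·D) for n: n = V/(J*·D) = 6.87/(0.3648 × 1.581) = 11.911598 rev/s
rpm = 60·n = 714.695895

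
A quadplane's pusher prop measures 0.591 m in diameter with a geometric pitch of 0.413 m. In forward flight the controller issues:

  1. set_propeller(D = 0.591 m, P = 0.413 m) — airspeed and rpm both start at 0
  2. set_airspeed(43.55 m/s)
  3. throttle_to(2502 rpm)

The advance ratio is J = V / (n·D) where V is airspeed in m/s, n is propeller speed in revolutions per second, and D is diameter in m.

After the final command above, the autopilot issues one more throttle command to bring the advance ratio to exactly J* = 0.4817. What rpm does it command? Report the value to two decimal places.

set_propeller: D = 0.591 m, P = 0.413 m (p = P/D = 0.698816); state ← (V=0, rpm=0)
set_airspeed(43.55): V ← 43.55 m/s
throttle_to(2502): rpm ← 2502
final state: V = 43.55 m/s, rpm = 2502 → n = rpm/60 = 41.700000 rev/s
target J* = 0.4817; solve J* = V/(n·D) for n: n = V/(J*·D) = 43.55/(0.4817 × 0.591) = 152.976258 rev/s
rpm = 60·n = 9178.575456

rpm = 9178.58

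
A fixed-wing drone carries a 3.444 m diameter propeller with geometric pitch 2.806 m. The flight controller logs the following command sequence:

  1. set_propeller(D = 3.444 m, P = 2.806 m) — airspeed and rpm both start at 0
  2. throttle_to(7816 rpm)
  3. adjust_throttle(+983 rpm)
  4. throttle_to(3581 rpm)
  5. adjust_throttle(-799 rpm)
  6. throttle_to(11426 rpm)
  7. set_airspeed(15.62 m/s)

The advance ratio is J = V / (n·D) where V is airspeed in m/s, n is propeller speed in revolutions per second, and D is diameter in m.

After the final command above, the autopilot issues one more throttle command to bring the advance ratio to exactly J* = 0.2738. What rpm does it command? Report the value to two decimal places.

set_propeller: D = 3.444 m, P = 2.806 m (p = P/D = 0.814750); state ← (V=0, rpm=0)
throttle_to(7816): rpm ← 7816
adjust_throttle(+983): rpm ← 7816 +983 = 8799
throttle_to(3581): rpm ← 3581
adjust_throttle(-799): rpm ← 3581 -799 = 2782
throttle_to(11426): rpm ← 11426
set_airspeed(15.62): V ← 15.62 m/s
final state: V = 15.62 m/s, rpm = 11426 → n = rpm/60 = 190.433333 rev/s
target J* = 0.2738; solve J* = V/(n·D) for n: n = V/(J*·D) = 15.62/(0.2738 × 3.444) = 16.564733 rev/s
rpm = 60·n = 993.883987

rpm = 993.88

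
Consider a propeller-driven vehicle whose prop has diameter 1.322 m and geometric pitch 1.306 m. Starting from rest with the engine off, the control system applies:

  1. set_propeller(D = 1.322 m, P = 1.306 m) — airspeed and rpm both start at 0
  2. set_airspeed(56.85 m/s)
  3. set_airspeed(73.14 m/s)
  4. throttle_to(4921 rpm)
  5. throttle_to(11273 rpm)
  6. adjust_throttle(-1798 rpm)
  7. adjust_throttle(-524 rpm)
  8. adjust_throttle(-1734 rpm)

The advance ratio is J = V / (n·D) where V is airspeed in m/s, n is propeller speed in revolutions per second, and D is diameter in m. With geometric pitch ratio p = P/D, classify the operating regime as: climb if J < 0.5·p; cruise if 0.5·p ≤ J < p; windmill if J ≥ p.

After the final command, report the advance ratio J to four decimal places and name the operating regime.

set_propeller: D = 1.322 m, P = 1.306 m (p = P/D = 0.987897); state ← (V=0, rpm=0)
set_airspeed(56.85): V ← 56.85 m/s
set_airspeed(73.14): V ← 73.14 m/s
throttle_to(4921): rpm ← 4921
throttle_to(11273): rpm ← 11273
adjust_throttle(-1798): rpm ← 11273 -1798 = 9475
adjust_throttle(-524): rpm ← 9475 -524 = 8951
adjust_throttle(-1734): rpm ← 8951 -1734 = 7217
final state: V = 73.14 m/s, rpm = 7217 → n = rpm/60 = 120.283333 rev/s
J = V / (n·D) = 73.14 / (120.283333 × 1.322) = 0.459958
regime bands: climb J<0.4939 | cruise [0.4939, 0.9879) | windmill J≥0.9879
J = 0.4600 → climb

J = 0.4600, regime = climb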